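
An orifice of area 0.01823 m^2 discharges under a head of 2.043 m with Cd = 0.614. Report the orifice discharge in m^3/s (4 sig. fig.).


Approach: apply the orifice equation, Q = Cd*A*sqrt(2*g*h).
Q = 0.614 * 0.01823 * sqrt(2*9.81*2.043) = 0.07087 m^3/s
Therefore the orifice discharge = 0.07087 m^3/s.


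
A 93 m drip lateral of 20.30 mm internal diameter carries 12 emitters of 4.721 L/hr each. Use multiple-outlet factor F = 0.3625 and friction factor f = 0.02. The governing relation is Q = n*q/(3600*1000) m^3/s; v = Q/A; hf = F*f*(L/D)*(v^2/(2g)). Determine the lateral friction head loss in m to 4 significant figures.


Q = 12*4.721/(3600*1000) = 1.57367e-05 m^3/s
A = pi*(20.30e-3/2)^2 = 3.23655e-04 m^2, so v = Q/A = 0.0486218 m/s
hf = 0.3625*0.02*(93/0.02030)*(0.0486218^2/(2*9.81)) = 0.004002 m
Therefore the lateral friction head loss = 0.004002 m.


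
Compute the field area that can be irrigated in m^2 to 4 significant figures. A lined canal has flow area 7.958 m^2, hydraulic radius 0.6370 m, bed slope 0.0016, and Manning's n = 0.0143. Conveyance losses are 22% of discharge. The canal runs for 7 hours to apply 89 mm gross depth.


Approach: apply Manning's equation with a conveyance and depth budget, Q = (1/n)*A*R^(2/3)*S^(1/2); Q_field = Q*(1-loss); Area = Q_field*t/(d/1000).
Step 1 — canal discharge (Manning's equation):
  Q = (1/0.0143) * 7.958 * 0.6370^(2/3) * 0.0016^(1/2) = 16.4799 m^3/s
Step 2 — delivered flow: Q_field = 16.4799*(1 - 22/100) = 12.8543 m^3/s
Step 3 — volume delivered: V = 12.8543 * 7*3600 = 323929 m^3
Step 4 — area served: A = V / (depth/1000) = 323929 / 0.089 = 3640000 m^2
Therefore the field area that can be irrigated = 3640000 m^2.


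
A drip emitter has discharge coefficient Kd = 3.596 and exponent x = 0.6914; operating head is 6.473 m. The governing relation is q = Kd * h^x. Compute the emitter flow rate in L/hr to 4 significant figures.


q = 3.596 * 6.473^0.6914 = 13.08 L/hr
Therefore the emitter flow rate = 13.08 L/hr.


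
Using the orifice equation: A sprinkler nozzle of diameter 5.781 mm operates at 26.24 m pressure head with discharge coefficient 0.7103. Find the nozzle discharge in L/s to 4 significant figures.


Approach: apply the orifice equation, Q = Cd*A*sqrt(2*g*h), A = pi*(d/2)^2.
A = pi*(5.781e-3/2)^2 = 2.62480e-05 m^2
Q = 0.7103 * 2.62480e-05 * sqrt(2*9.81*26.24) * 1000 = 0.4230 L/s
Therefore the nozzle discharge = 0.4230 L/s.


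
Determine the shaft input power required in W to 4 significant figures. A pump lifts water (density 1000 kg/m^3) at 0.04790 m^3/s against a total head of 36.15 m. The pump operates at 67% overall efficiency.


Approach: apply hydraulic power then efficiency conversion, P = rho*g*Q*H; P_in = P/eta.
Step 1 — hydraulic power (P = rho*g*Q*H):
  P = 1000 * 9.81 * 0.04790 * 36.15 = 16986.8 W
Step 2 — input power: P_in = P/eta = 16986.8 / 0.67 = 25350 W
Therefore the shaft input power required = 25350 W.


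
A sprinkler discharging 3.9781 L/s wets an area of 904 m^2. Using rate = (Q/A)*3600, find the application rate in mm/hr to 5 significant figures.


rate = (3.9781 / 904) * 3600 = 15.842 mm/hr
Therefore the application rate = 15.842 mm/hr.


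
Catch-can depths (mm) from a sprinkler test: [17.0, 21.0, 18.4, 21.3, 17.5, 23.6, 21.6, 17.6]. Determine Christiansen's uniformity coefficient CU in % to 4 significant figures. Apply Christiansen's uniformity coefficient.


Approach: apply Christiansen's uniformity coefficient, CU = (1 - mean_abs_deviation/mean)*100.
mean = 19.7500 mm
mean |d_i - mean| = 2.12500 mm
CU = (1 - 2.12500/19.7500)*100 = 89.24 %
Therefore Christiansen's uniformity coefficient CU = 89.24 %.


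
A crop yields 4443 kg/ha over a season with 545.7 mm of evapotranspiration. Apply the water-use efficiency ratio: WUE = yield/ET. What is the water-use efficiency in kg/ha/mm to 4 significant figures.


WUE = 4443 / 545.7 = 8.142 kg/ha/mm
Therefore the water-use efficiency = 8.142 kg/ha/mm.


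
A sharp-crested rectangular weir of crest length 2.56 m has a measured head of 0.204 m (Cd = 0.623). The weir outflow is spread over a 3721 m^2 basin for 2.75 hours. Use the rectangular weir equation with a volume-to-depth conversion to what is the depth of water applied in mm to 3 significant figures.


Approach: apply the rectangular weir equation with a volume-to-depth conversion, Q = (2/3)*Cd*L*sqrt(2g)*H^1.5; d = Q*t/A * 1000.
Step 1 — weir discharge:
  Q = (2/3)*0.623*2.56*sqrt(2*9.81)*0.204^1.5 = 0.43394 m^3/s
Step 2 — volume: V = 0.43394 * 2.75*3600 = 4296.0 m^3
Step 3 — depth: d = V/A * 1000 = 4296.0/3721 * 1000 = 1150 mm
Therefore the depth of water applied = 1150 mm.


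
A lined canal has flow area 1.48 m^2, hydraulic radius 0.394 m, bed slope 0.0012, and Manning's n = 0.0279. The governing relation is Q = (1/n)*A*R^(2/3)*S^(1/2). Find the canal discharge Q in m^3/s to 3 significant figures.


Q = (1/0.0279) * 1.48 * 0.394^(2/3) * 0.0012^(1/2) = 0.988 m^3/s
Therefore the canal discharge Q = 0.988 m^3/s.


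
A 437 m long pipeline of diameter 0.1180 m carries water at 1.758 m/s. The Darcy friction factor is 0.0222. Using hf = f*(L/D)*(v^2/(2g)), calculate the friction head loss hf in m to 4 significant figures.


hf = 0.0222 * (437/0.1180) * (1.758^2 / (2*9.81))
hf = 12.95 m
Therefore the friction head loss hf = 12.95 m.


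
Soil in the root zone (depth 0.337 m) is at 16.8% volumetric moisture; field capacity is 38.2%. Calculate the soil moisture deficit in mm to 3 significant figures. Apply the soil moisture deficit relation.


Approach: apply the soil moisture deficit relation, SMD = (FC - theta)/100 * depth * 1000.
SMD = (38.2 - 16.8)/100 * 0.337 * 1000 = 72.1 mm
Therefore the soil moisture deficit = 72.1 mm.


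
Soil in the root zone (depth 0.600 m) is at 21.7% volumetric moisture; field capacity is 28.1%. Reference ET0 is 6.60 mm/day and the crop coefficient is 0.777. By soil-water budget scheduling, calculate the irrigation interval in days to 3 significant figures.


Approach: apply soil-water budget scheduling, SMD = (FC-theta)/100*depth*1000; ETc = ET0*Kc; interval = SMD/ETc.
Step 1 — soil moisture deficit:
  SMD = (28.1 - 21.7)/100 * 0.600 * 1000 = 38.400 mm
Step 2 — daily crop ET (ETc = ET0*Kc):
  ETc = 6.60 * 0.777 = 5.1282 mm/day
Step 3 — irrigation interval (SMD/ETc):
  interval = 38.400 / 5.1282 = 7.49 days
Therefore the irrigation interval = 7.49 days.


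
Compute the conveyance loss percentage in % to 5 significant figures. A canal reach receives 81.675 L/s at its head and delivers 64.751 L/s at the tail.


Approach: apply the conveyance loss ratio, loss% = ((Q_head - Q_tail)/Q_head)*100.
loss = ((81.675 - 64.751)/81.675)*100 = 20.721 %
Therefore the conveyance loss percentage = 20.721 %.


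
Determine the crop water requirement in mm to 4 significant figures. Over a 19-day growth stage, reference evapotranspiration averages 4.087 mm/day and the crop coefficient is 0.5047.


Approach: apply the crop water requirement relation, CWR = ET0 * Kc * days.
CWR = 4.087 * 0.5047 * 19 = 39.19 mm
Therefore the crop water requirement = 39.19 mm.


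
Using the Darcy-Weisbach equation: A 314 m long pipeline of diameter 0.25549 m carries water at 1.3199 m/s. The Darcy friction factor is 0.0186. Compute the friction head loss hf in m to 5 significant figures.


Approach: apply the Darcy-Weisbach equation, hf = f*(L/D)*(v^2/(2g)).
hf = 0.0186 * (314/0.25549) * (1.3199^2 / (2*9.81))
hf = 2.0298 m
Therefore the friction head loss hf = 2.0298 m.


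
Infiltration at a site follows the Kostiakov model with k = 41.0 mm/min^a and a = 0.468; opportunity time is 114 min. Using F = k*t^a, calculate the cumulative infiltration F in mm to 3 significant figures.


F = 41.0 * 114^0.468 = 376 mm
Therefore the cumulative infiltration F = 376 mm.


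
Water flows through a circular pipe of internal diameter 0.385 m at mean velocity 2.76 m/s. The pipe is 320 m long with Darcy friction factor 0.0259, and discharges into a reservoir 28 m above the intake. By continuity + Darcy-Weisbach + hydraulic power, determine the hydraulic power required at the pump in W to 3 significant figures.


Approach: apply continuity + Darcy-Weisbach + hydraulic power, Q = A*v; hf = f*(L/D)*(v^2/(2g)); H = static + hf; P = rho*g*Q*H.
Step 1 — flow rate (continuity, Q = A*v):
  A = pi*(0.385/2)^2 = 0.11642 m^2
  Q = 0.11642 * 2.76 = 0.32131 m^3/s
Step 2 — friction head loss (Darcy-Weisbach):
  hf = 0.0259 * (320/0.385) * (2.76^2 / (2*9.81))
  hf = 8.3581 m
Step 3 — total head: H = 28 + 8.3581 = 36.358 m
Step 4 — hydraulic power (P = rho*g*Q*H):
  P = 1000 * 9.81 * 0.32131 * 36.358 = 115000 W
Therefore the hydraulic power required at the pump = 115000 W.


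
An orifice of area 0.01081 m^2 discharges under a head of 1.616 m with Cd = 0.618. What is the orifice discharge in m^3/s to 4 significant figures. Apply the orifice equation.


Approach: apply the orifice equation, Q = Cd*A*sqrt(2*g*h).
Q = 0.618 * 0.01081 * sqrt(2*9.81*1.616) = 0.03762 m^3/s
Therefore the orifice discharge = 0.03762 m^3/s.


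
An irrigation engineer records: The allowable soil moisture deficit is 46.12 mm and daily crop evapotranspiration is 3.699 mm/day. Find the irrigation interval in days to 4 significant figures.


Approach: apply the irrigation interval relation, interval = SMD / ETc.
interval = 46.12 / 3.699 = 12.47 days
Therefore the irrigation interval = 12.47 days.


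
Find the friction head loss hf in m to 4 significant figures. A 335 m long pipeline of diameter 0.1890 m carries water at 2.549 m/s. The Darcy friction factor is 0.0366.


Approach: apply the Darcy-Weisbach equation, hf = f*(L/D)*(v^2/(2g)).
hf = 0.0366 * (335/0.1890) * (2.549^2 / (2*9.81))
hf = 21.48 m
Therefore the friction head loss hf = 21.48 m.


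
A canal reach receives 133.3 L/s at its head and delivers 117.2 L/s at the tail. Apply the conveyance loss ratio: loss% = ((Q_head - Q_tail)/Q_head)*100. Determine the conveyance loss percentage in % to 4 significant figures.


loss = ((133.3 - 117.2)/133.3)*100 = 12.08 %
Therefore the conveyance loss percentage = 12.08 %.


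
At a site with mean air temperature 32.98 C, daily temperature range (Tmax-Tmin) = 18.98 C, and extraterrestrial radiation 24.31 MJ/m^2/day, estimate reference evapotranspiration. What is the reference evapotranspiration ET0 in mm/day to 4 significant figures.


Approach: apply the Hargreaves-Samani method, ET0 = 0.0023*(Tmean+17.8)*sqrt(Tmax-Tmin)*0.408*Ra.
ET0 = 0.0023*(32.98+17.8)*sqrt(18.98)*0.408*24.31 = 5.047 mm/day
Therefore the reference evapotranspiration ET0 = 5.047 mm/day.


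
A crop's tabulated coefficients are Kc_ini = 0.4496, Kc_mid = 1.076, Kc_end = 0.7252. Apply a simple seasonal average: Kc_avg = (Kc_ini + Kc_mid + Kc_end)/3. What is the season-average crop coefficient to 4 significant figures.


Kc_avg = (0.4496 + 1.076 + 0.7252)/3 = 0.7503
Therefore the season-average crop coefficient = 0.7503.


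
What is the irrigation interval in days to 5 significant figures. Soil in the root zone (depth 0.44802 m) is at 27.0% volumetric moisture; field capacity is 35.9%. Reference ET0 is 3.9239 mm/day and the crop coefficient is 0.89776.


Approach: apply soil-water budget scheduling, SMD = (FC-theta)/100*depth*1000; ETc = ET0*Kc; interval = SMD/ETc.
Step 1 — soil moisture deficit:
  SMD = (35.9 - 27.0)/100 * 0.44802 * 1000 = 39.87378 mm
Step 2 — daily crop ET (ETc = ET0*Kc):
  ETc = 3.9239 * 0.89776 = 3.522720 mm/day
Step 3 — irrigation interval (SMD/ETc):
  interval = 39.87378 / 3.522720 = 11.319 days
Therefore the irrigation interval = 11.319 days.


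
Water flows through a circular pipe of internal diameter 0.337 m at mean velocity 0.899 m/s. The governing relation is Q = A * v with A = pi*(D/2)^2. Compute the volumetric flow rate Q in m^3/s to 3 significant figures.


A = pi*(0.337/2)^2 = 0.089197 m^2
Q = 0.089197 * 0.899 = 0.0802 m^3/s
Therefore the volumetric flow rate Q = 0.0802 m^3/s.


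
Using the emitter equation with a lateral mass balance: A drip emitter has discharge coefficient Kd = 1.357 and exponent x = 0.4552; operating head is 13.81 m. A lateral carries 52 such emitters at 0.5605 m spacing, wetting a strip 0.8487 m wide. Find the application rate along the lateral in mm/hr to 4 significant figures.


Approach: apply the emitter equation with a lateral mass balance, q = Kd*h^x; Q = n*q; rate = Q/(n*spacing*width).
Step 1 — single emitter flow (q = Kd*h^x):
  q = 1.357 * 13.81^0.4552 = 4.48328 L/hr
Step 2 — total lateral flow: Q = 52 * 4.48328 = 233.131 L/hr
Step 3 — wetted area: A = 52 * 0.5605 * 0.8487 = 24.7362 m^2
Step 4 — application rate: Q/A = 233.131/24.7362 = 9.425 mm/hr
Therefore the application rate along the lateral = 9.425 mm/hr.


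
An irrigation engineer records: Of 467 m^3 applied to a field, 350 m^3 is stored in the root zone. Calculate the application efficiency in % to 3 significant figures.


Approach: apply the application efficiency ratio, Ea = (stored/applied)*100.
Ea = (350/467)*100 = 74.9 %
Therefore the application efficiency = 74.9 %.


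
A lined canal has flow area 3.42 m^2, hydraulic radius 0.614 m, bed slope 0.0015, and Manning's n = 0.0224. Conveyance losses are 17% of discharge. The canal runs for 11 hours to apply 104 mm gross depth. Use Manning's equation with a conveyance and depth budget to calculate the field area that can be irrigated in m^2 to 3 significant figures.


Approach: apply Manning's equation with a conveyance and depth budget, Q = (1/n)*A*R^(2/3)*S^(1/2); Q_field = Q*(1-loss); Area = Q_field*t/(d/1000).
Step 1 — canal discharge (Manning's equation):
  Q = (1/0.0224) * 3.42 * 0.614^(2/3) * 0.0015^(1/2) = 4.2717 m^3/s
Step 2 — delivered flow: Q_field = 4.2717*(1 - 17/100) = 3.5455 m^3/s
Step 3 — volume delivered: V = 3.5455 * 11*3600 = 140400 m^3
Step 4 — area served: A = V / (depth/1000) = 140400 / 0.104 = 1350000 m^2
Therefore the field area that can be irrigated = 1350000 m^2.


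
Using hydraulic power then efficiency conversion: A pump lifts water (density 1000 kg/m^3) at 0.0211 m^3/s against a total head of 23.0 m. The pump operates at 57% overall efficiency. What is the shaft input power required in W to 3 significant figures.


Approach: apply hydraulic power then efficiency conversion, P = rho*g*Q*H; P_in = P/eta.
Step 1 — hydraulic power (P = rho*g*Q*H):
  P = 1000 * 9.81 * 0.0211 * 23.0 = 4760.8 W
Step 2 — input power: P_in = P/eta = 4760.8 / 0.57 = 8350 W
Therefore the shaft input power required = 8350 W.


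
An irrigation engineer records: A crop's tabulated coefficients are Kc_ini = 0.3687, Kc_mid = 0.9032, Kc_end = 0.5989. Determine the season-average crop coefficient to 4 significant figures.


Approach: apply a simple seasonal average, Kc_avg = (Kc_ini + Kc_mid + Kc_end)/3.
Kc_avg = (0.3687 + 0.9032 + 0.5989)/3 = 0.6236
Therefore the season-average crop coefficient = 0.6236.


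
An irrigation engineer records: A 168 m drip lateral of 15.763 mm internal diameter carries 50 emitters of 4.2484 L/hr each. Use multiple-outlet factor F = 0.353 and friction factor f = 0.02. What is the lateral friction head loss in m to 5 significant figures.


Approach: apply Darcy-Weisbach with the multiple-outlet F-factor, Q = n*q/(3600*1000) m^3/s; v = Q/A; hf = F*f*(L/D)*(v^2/(2g)).
Q = 50*4.2484/(3600*1000) = 5.900556e-05 m^3/s
A = pi*(15.763e-3/2)^2 = 1.951496e-04 m^2, so v = Q/A = 0.3023607 m/s
hf = 0.353*0.02*(168/0.015763)*(0.3023607^2/(2*9.81)) = 0.35061 m
Therefore the lateral friction head loss = 0.35061 m.


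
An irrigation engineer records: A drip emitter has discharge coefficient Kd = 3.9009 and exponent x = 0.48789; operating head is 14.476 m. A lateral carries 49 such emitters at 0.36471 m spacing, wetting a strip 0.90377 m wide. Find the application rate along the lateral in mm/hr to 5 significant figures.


Approach: apply the emitter equation with a lateral mass balance, q = Kd*h^x; Q = n*q; rate = Q/(n*spacing*width).
Step 1 — single emitter flow (q = Kd*h^x):
  q = 3.9009 * 14.476^0.48789 = 14.36924 L/hr
Step 2 — total lateral flow: Q = 49 * 14.36924 = 704.0925 L/hr
Step 3 — wetted area: A = 49 * 0.36471 * 0.90377 = 16.15108 m^2
Step 4 — application rate: Q/A = 704.0925/16.15108 = 43.594 mm/hr
Therefore the application rate along the lateral = 43.594 mm/hr.


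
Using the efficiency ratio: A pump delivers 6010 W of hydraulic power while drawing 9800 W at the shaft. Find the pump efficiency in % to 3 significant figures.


Approach: apply the efficiency ratio, eta = (P_out/P_in)*100.
eta = (6010 / 9800) * 100 = 61.3 %
Therefore the pump efficiency = 61.3 %.


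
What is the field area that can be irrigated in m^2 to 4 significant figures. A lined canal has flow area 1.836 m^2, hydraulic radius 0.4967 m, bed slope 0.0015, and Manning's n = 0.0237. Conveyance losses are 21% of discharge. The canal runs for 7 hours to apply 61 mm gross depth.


Approach: apply Manning's equation with a conveyance and depth budget, Q = (1/n)*A*R^(2/3)*S^(1/2); Q_field = Q*(1-loss); Area = Q_field*t/(d/1000).
Step 1 — canal discharge (Manning's equation):
  Q = (1/0.0237) * 1.836 * 0.4967^(2/3) * 0.0015^(1/2) = 1.88177 m^3/s
Step 2 — delivered flow: Q_field = 1.88177*(1 - 21/100) = 1.48660 m^3/s
Step 3 — volume delivered: V = 1.48660 * 7*3600 = 37462.2 m^3
Step 4 — area served: A = V / (depth/1000) = 37462.2 / 0.061 = 614100 m^2
Therefore the field area that can be irrigated = 614100 m^2.


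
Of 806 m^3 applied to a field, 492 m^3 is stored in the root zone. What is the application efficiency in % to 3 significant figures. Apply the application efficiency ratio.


Approach: apply the application efficiency ratio, Ea = (stored/applied)*100.
Ea = (492/806)*100 = 61.0 %
Therefore the application efficiency = 61.0 %.


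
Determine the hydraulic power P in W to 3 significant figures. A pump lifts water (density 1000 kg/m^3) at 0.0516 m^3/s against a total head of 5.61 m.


Approach: apply the hydraulic power relation, P = rho*g*Q*H.
P = 1000 * 9.81 * 0.0516 * 5.61 = 2840 W
Therefore the hydraulic power P = 2840 W.


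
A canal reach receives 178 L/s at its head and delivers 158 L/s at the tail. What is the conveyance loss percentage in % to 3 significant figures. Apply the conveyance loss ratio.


Approach: apply the conveyance loss ratio, loss% = ((Q_head - Q_tail)/Q_head)*100.
loss = ((178 - 158)/178)*100 = 11.2 %
Therefore the conveyance loss percentage = 11.2 %.


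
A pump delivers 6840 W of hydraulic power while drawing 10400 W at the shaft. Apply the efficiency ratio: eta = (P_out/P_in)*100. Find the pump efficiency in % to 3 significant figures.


eta = (6840 / 10400) * 100 = 65.8 %
Therefore the pump efficiency = 65.8 %.


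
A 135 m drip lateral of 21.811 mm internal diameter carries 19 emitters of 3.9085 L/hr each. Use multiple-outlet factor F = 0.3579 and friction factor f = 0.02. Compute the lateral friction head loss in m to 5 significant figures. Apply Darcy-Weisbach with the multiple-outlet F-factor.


Approach: apply Darcy-Weisbach with the multiple-outlet F-factor, Q = n*q/(3600*1000) m^3/s; v = Q/A; hf = F*f*(L/D)*(v^2/(2g)).
Q = 19*3.9085/(3600*1000) = 2.062819e-05 m^3/s
A = pi*(21.811e-3/2)^2 = 3.736294e-04 m^2, so v = Q/A = 0.05521031 m/s
hf = 0.3579*0.02*(135/0.021811)*(0.05521031^2/(2*9.81)) = 0.0068832 m
Therefore the lateral friction head loss = 0.0068832 m.


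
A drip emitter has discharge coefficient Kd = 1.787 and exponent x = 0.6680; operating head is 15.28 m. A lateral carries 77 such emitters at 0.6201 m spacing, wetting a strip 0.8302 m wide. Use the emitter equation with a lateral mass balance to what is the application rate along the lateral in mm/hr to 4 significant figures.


Approach: apply the emitter equation with a lateral mass balance, q = Kd*h^x; Q = n*q; rate = Q/(n*spacing*width).
Step 1 — single emitter flow (q = Kd*h^x):
  q = 1.787 * 15.28^0.6680 = 11.0438 L/hr
Step 2 — total lateral flow: Q = 77 * 11.0438 = 850.373 L/hr
Step 3 — wetted area: A = 77 * 0.6201 * 0.8302 = 39.6401 m^2
Step 4 — application rate: Q/A = 850.373/39.6401 = 21.45 mm/hr
Therefore the application rate along the lateral = 21.45 mm/hr.


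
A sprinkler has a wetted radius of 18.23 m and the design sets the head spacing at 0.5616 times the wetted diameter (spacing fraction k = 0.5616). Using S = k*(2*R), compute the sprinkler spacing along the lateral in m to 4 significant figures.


S = 0.5616 * (2 * 18.23) = 20.48 m
Therefore the sprinkler spacing along the lateral = 20.48 m.


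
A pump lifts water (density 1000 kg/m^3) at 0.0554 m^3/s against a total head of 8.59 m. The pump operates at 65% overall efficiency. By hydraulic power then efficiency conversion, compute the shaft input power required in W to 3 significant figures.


Approach: apply hydraulic power then efficiency conversion, P = rho*g*Q*H; P_in = P/eta.
Step 1 — hydraulic power (P = rho*g*Q*H):
  P = 1000 * 9.81 * 0.0554 * 8.59 = 4668.4 W
Step 2 — input power: P_in = P/eta = 4668.4 / 0.65 = 7180 W
Therefore the shaft input power required = 7180 W.


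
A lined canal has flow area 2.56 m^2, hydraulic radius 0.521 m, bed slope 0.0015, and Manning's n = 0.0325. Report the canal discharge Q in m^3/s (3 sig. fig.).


Approach: apply Manning's equation, Q = (1/n)*A*R^(2/3)*S^(1/2).
Q = (1/0.0325) * 2.56 * 0.521^(2/3) * 0.0015^(1/2) = 1.98 m^3/s
Therefore the canal discharge Q = 1.98 m^3/s.


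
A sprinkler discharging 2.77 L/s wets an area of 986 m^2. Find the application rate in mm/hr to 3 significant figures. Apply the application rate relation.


Approach: apply the application rate relation, rate = (Q/A)*3600.
rate = (2.77 / 986) * 3600 = 10.1 mm/hr
Therefore the application rate = 10.1 mm/hr.


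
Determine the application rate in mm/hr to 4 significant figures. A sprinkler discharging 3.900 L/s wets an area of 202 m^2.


Approach: apply the application rate relation, rate = (Q/A)*3600.
rate = (3.900 / 202) * 3600 = 69.50 mm/hr
Therefore the application rate = 69.50 mm/hr.


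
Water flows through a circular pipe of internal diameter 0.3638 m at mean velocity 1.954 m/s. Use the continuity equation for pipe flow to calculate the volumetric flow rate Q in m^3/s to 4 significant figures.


Approach: apply the continuity equation for pipe flow, Q = A * v with A = pi*(D/2)^2.
A = pi*(0.3638/2)^2 = 0.103948 m^2
Q = 0.103948 * 1.954 = 0.2031 m^3/s
Therefore the volumetric flow rate Q = 0.2031 m^3/s.


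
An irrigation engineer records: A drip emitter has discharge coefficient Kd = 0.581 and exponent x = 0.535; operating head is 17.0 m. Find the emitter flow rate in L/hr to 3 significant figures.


Approach: apply the emitter characteristic equation, q = Kd * h^x.
q = 0.581 * 17.0^0.535 = 2.65 L/hr
Therefore the emitter flow rate = 2.65 L/hr.


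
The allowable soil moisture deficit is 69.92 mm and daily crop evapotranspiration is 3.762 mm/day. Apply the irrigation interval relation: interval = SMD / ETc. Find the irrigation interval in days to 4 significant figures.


interval = 69.92 / 3.762 = 18.59 days
Therefore the irrigation interval = 18.59 days.


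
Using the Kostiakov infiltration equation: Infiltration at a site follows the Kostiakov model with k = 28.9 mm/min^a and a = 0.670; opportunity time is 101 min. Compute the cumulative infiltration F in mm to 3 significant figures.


Approach: apply the Kostiakov infiltration equation, F = k*t^a.
F = 28.9 * 101^0.670 = 636 mm
Therefore the cumulative infiltration F = 636 mm.


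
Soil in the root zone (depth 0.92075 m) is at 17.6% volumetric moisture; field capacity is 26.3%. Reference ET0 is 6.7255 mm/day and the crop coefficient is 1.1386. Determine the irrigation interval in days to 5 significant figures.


Approach: apply soil-water budget scheduling, SMD = (FC-theta)/100*depth*1000; ETc = ET0*Kc; interval = SMD/ETc.
Step 1 — soil moisture deficit:
  SMD = (26.3 - 17.6)/100 * 0.92075 * 1000 = 80.10525 mm
Step 2 — daily crop ET (ETc = ET0*Kc):
  ETc = 6.7255 * 1.1386 = 7.657654 mm/day
Step 3 — irrigation interval (SMD/ETc):
  interval = 80.10525 / 7.657654 = 10.461 days
Therefore the irrigation interval = 10.461 days.


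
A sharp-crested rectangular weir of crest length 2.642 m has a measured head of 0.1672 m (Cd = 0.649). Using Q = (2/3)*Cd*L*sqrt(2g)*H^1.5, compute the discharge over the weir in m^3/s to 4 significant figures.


Q = (2/3)*0.649*2.642*sqrt(2*9.81)*0.1672^1.5 = 0.3462 m^3/s
Therefore the discharge over the weir = 0.3462 m^3/s.


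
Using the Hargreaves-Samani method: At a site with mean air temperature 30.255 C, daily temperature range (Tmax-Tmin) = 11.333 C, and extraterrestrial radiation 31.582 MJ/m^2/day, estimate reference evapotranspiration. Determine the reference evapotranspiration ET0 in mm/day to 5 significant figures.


Approach: apply the Hargreaves-Samani method, ET0 = 0.0023*(Tmean+17.8)*sqrt(Tmax-Tmin)*0.408*Ra.
ET0 = 0.0023*(30.255+17.8)*sqrt(11.333)*0.408*31.582 = 4.7944 mm/day
Therefore the reference evapotranspiration ET0 = 4.7944 mm/day.


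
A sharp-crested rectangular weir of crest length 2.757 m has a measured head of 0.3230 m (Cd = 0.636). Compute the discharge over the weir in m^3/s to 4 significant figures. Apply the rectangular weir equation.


Approach: apply the rectangular weir equation, Q = (2/3)*Cd*L*sqrt(2g)*H^1.5.
Q = (2/3)*0.636*2.757*sqrt(2*9.81)*0.3230^1.5 = 0.9505 m^3/s
Therefore the discharge over the weir = 0.9505 m^3/s.


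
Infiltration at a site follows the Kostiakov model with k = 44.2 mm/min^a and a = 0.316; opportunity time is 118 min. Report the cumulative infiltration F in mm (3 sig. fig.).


Approach: apply the Kostiakov infiltration equation, F = k*t^a.
F = 44.2 * 118^0.316 = 200 mm
Therefore the cumulative infiltration F = 200 mm.


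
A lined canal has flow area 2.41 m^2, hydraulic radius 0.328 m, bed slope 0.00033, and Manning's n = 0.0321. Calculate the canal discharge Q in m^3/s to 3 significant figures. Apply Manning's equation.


Approach: apply Manning's equation, Q = (1/n)*A*R^(2/3)*S^(1/2).
Q = (1/0.0321) * 2.41 * 0.328^(2/3) * 0.00033^(1/2) = 0.649 m^3/s
Therefore the canal discharge Q = 0.649 m^3/s.


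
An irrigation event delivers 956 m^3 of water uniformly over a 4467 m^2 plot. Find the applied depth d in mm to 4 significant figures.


Approach: apply depth from volume over area, d = (V/A)*1000.
d = (956 / 4467) * 1000 = 214.0 mm
Therefore the applied depth d = 214.0 mm.


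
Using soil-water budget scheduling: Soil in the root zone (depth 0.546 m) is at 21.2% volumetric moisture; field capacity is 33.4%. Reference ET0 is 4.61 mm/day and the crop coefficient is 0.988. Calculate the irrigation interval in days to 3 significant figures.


Approach: apply soil-water budget scheduling, SMD = (FC-theta)/100*depth*1000; ETc = ET0*Kc; interval = SMD/ETc.
Step 1 — soil moisture deficit:
  SMD = (33.4 - 21.2)/100 * 0.546 * 1000 = 66.612 mm
Step 2 — daily crop ET (ETc = ET0*Kc):
  ETc = 4.61 * 0.988 = 4.5547 mm/day
Step 3 — irrigation interval (SMD/ETc):
  interval = 66.612 / 4.5547 = 14.6 days
Therefore the irrigation interval = 14.6 days.


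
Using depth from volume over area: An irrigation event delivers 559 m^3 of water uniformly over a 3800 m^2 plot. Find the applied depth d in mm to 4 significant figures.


Approach: apply depth from volume over area, d = (V/A)*1000.
d = (559 / 3800) * 1000 = 147.1 mm
Therefore the applied depth d = 147.1 mm.


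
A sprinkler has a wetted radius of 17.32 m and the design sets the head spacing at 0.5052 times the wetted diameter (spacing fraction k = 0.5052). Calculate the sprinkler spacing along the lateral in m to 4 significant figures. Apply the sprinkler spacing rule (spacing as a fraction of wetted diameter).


Approach: apply the sprinkler spacing rule (spacing as a fraction of wetted diameter), S = k*(2*R).
S = 0.5052 * (2 * 17.32) = 17.50 m
Therefore the sprinkler spacing along the lateral = 17.50 m.


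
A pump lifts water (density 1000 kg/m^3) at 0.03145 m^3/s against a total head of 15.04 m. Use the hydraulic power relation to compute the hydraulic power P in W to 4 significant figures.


Approach: apply the hydraulic power relation, P = rho*g*Q*H.
P = 1000 * 9.81 * 0.03145 * 15.04 = 4640 W
Therefore the hydraulic power P = 4640 W.


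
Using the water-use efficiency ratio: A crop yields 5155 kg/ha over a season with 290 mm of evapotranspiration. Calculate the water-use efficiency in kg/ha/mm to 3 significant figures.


Approach: apply the water-use efficiency ratio, WUE = yield/ET.
WUE = 5155 / 290 = 17.8 kg/ha/mm
Therefore the water-use efficiency = 17.8 kg/ha/mm.


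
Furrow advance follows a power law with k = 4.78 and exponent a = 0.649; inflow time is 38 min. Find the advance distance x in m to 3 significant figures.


Approach: apply the power-law advance function, x = k*t^a.
x = 4.78 * 38^0.649 = 50.7 m
Therefore the advance distance x = 50.7 m.


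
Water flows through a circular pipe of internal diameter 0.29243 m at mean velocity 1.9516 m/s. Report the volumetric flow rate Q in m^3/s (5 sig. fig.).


Approach: apply the continuity equation for pipe flow, Q = A * v with A = pi*(D/2)^2.
A = pi*(0.29243/2)^2 = 0.06716356 m^2
Q = 0.06716356 * 1.9516 = 0.13108 m^3/s
Therefore the volumetric flow rate Q = 0.13108 m^3/s.


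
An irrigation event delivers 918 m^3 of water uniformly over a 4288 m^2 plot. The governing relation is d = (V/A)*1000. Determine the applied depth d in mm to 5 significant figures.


d = (918 / 4288) * 1000 = 214.09 mm
Therefore the applied depth d = 214.09 mm.


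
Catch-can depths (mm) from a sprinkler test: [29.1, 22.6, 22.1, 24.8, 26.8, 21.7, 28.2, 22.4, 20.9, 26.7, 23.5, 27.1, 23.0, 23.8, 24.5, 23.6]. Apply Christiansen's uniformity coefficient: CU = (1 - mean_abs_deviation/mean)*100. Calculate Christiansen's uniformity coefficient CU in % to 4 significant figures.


mean = 24.4250 mm
mean |d_i - mean| = 2.02813 mm
CU = (1 - 2.02813/24.4250)*100 = 91.70 %
Therefore Christiansen's uniformity coefficient CU = 91.70 %.


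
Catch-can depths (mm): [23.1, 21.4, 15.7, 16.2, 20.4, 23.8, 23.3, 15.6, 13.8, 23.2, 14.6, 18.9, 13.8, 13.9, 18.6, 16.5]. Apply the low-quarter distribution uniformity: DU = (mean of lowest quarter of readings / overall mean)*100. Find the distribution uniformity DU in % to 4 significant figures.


sorted lowest 4 of 16: [13.8, 13.8, 13.9, 14.6] -> mean = 14.0250 mm
overall mean = 18.3000 mm
DU = (14.0250/18.3000)*100 = 76.64 %
Therefore the distribution uniformity DU = 76.64 %.


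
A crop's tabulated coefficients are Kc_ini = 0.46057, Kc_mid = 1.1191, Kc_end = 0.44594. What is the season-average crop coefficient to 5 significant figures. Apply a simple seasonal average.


Approach: apply a simple seasonal average, Kc_avg = (Kc_ini + Kc_mid + Kc_end)/3.
Kc_avg = (0.46057 + 1.1191 + 0.44594)/3 = 0.67520
Therefore the season-average crop coefficient = 0.67520.


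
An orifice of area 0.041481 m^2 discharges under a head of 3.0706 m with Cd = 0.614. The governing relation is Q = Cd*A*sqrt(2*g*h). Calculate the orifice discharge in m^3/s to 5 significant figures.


Q = 0.614 * 0.041481 * sqrt(2*9.81*3.0706) = 0.19769 m^3/s
Therefore the orifice discharge = 0.19769 m^3/s.


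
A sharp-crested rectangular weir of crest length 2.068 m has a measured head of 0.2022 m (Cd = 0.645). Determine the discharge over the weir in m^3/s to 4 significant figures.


Approach: apply the rectangular weir equation, Q = (2/3)*Cd*L*sqrt(2g)*H^1.5.
Q = (2/3)*0.645*2.068*sqrt(2*9.81)*0.2022^1.5 = 0.3581 m^3/s
Therefore the discharge over the weir = 0.3581 m^3/s.


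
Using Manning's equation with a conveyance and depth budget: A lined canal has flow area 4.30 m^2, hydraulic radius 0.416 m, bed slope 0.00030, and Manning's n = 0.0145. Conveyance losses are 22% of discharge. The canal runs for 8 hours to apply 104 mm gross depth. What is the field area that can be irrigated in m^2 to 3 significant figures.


Approach: apply Manning's equation with a conveyance and depth budget, Q = (1/n)*A*R^(2/3)*S^(1/2); Q_field = Q*(1-loss); Area = Q_field*t/(d/1000).
Step 1 — canal discharge (Manning's equation):
  Q = (1/0.0145) * 4.30 * 0.416^(2/3) * 0.00030^(1/2) = 2.8624 m^3/s
Step 2 — delivered flow: Q_field = 2.8624*(1 - 22/100) = 2.2326 m^3/s
Step 3 — volume delivered: V = 2.2326 * 8*3600 = 64300 m^3
Step 4 — area served: A = V / (depth/1000) = 64300 / 0.104 = 618000 m^2
Therefore the field area that can be irrigated = 618000 m^2.


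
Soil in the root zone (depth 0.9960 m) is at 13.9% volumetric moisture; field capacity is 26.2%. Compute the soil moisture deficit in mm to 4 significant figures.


Approach: apply the soil moisture deficit relation, SMD = (FC - theta)/100 * depth * 1000.
SMD = (26.2 - 13.9)/100 * 0.9960 * 1000 = 122.5 mm
Therefore the soil moisture deficit = 122.5 mm.


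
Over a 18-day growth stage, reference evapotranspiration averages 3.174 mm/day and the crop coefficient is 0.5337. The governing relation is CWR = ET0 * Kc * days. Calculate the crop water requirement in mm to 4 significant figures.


CWR = 3.174 * 0.5337 * 18 = 30.49 mm
Therefore the crop water requirement = 30.49 mm.


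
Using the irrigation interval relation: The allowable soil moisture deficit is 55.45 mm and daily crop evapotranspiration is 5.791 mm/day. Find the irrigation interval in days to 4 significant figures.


Approach: apply the irrigation interval relation, interval = SMD / ETc.
interval = 55.45 / 5.791 = 9.575 days
Therefore the irrigation interval = 9.575 days.


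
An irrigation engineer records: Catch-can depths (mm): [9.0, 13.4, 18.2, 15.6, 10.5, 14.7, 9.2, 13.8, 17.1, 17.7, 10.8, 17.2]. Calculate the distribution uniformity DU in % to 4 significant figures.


Approach: apply the low-quarter distribution uniformity, DU = (mean of lowest quarter of readings / overall mean)*100.
sorted lowest 3 of 12: [9.0, 9.2, 10.5] -> mean = 9.56667 mm
overall mean = 13.9333 mm
DU = (9.56667/13.9333)*100 = 68.66 %
Therefore the distribution uniformity DU = 68.66 %.


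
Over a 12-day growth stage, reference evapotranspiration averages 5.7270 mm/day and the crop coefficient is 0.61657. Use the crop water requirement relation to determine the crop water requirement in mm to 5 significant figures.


Approach: apply the crop water requirement relation, CWR = ET0 * Kc * days.
CWR = 5.7270 * 0.61657 * 12 = 42.373 mm
Therefore the crop water requirement = 42.373 mm.


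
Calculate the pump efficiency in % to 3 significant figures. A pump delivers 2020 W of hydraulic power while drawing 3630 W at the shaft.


Approach: apply the efficiency ratio, eta = (P_out/P_in)*100.
eta = (2020 / 3630) * 100 = 55.6 %
Therefore the pump efficiency = 55.6 %.


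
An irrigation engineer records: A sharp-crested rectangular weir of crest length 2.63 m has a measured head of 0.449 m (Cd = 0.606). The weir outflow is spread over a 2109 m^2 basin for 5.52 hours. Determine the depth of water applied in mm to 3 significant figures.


Approach: apply the rectangular weir equation with a volume-to-depth conversion, Q = (2/3)*Cd*L*sqrt(2g)*H^1.5; d = Q*t/A * 1000.
Step 1 — weir discharge:
  Q = (2/3)*0.606*2.63*sqrt(2*9.81)*0.449^1.5 = 1.4160 m^3/s
Step 2 — volume: V = 1.4160 * 5.52*3600 = 28138 m^3
Step 3 — depth: d = V/A * 1000 = 28138/2109 * 1000 = 13300 mm
Therefore the depth of water applied = 13300 mm.


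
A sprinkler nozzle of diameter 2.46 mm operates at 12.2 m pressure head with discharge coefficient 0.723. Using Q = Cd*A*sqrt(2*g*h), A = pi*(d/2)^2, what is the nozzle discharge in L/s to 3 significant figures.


A = pi*(2.46e-3/2)^2 = 4.7529e-06 m^2
Q = 0.723 * 4.7529e-06 * sqrt(2*9.81*12.2) * 1000 = 0.0532 L/s
Therefore the nozzle discharge = 0.0532 L/s.


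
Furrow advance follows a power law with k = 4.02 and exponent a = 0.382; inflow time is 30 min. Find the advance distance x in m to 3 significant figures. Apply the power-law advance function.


Approach: apply the power-law advance function, x = k*t^a.
x = 4.02 * 30^0.382 = 14.7 m
Therefore the advance distance x = 14.7 m.


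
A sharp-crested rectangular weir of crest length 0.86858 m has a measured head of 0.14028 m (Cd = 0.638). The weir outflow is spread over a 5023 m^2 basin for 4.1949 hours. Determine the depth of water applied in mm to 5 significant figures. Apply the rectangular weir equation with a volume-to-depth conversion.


Approach: apply the rectangular weir equation with a volume-to-depth conversion, Q = (2/3)*Cd*L*sqrt(2g)*H^1.5; d = Q*t/A * 1000.
Step 1 — weir discharge:
  Q = (2/3)*0.638*0.86858*sqrt(2*9.81)*0.14028^1.5 = 0.08597702 m^3/s
Step 2 — volume: V = 0.08597702 * 4.1949*3600 = 1298.394 m^3
Step 3 — depth: d = V/A * 1000 = 1298.394/5023 * 1000 = 258.49 mm
Therefore the depth of water applied = 258.49 mm.


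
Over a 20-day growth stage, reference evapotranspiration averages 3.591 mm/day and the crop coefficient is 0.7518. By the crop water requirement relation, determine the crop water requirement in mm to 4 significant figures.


Approach: apply the crop water requirement relation, CWR = ET0 * Kc * days.
CWR = 3.591 * 0.7518 * 20 = 53.99 mm
Therefore the crop water requirement = 53.99 mm.


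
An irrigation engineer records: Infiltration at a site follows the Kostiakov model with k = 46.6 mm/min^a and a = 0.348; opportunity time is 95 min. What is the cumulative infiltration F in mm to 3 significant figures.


Approach: apply the Kostiakov infiltration equation, F = k*t^a.
F = 46.6 * 95^0.348 = 227 mm
Therefore the cumulative infiltration F = 227 mm.


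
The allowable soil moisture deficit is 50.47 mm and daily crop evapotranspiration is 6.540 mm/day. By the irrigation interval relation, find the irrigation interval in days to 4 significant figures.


Approach: apply the irrigation interval relation, interval = SMD / ETc.
interval = 50.47 / 6.540 = 7.717 days
Therefore the irrigation interval = 7.717 days.


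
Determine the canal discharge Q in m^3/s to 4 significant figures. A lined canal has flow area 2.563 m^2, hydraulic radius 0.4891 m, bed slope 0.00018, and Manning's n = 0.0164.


Approach: apply Manning's equation, Q = (1/n)*A*R^(2/3)*S^(1/2).
Q = (1/0.0164) * 2.563 * 0.4891^(2/3) * 0.00018^(1/2) = 1.302 m^3/s
Therefore the canal discharge Q = 1.302 m^3/s.


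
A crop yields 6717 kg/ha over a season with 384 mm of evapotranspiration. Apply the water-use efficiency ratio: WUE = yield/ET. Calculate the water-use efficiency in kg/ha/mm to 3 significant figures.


WUE = 6717 / 384 = 17.5 kg/ha/mm
Therefore the water-use efficiency = 17.5 kg/ha/mm.


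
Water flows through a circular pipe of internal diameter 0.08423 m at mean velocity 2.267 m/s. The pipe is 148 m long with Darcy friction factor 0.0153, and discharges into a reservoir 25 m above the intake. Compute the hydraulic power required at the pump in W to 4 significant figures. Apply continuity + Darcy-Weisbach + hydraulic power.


Approach: apply continuity + Darcy-Weisbach + hydraulic power, Q = A*v; hf = f*(L/D)*(v^2/(2g)); H = static + hf; P = rho*g*Q*H.
Step 1 — flow rate (continuity, Q = A*v):
  A = pi*(0.08423/2)^2 = 0.00557216 m^2
  Q = 0.00557216 * 2.267 = 0.0126321 m^3/s
Step 2 — friction head loss (Darcy-Weisbach):
  hf = 0.0153 * (148/0.08423) * (2.267^2 / (2*9.81))
  hf = 7.04191 m
Step 3 — total head: H = 25 + 7.04191 = 32.0419 m
Step 4 — hydraulic power (P = rho*g*Q*H):
  P = 1000 * 9.81 * 0.0126321 * 32.0419 = 3971 W
Therefore the hydraulic power required at the pump = 3971 W.


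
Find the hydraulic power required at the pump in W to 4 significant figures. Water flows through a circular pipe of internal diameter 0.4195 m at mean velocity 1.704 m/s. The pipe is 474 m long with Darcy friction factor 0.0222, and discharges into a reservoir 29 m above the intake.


Approach: apply continuity + Darcy-Weisbach + hydraulic power, Q = A*v; hf = f*(L/D)*(v^2/(2g)); H = static + hf; P = rho*g*Q*H.
Step 1 — flow rate (continuity, Q = A*v):
  A = pi*(0.4195/2)^2 = 0.138215 m^2
  Q = 0.138215 * 1.704 = 0.235518 m^3/s
Step 2 — friction head loss (Darcy-Weisbach):
  hf = 0.0222 * (474/0.4195) * (1.704^2 / (2*9.81))
  hf = 3.71227 m
Step 3 — total head: H = 29 + 3.71227 = 32.7123 m
Step 4 — hydraulic power (P = rho*g*Q*H):
  P = 1000 * 9.81 * 0.235518 * 32.7123 = 75580 W
Therefore the hydraulic power required at the pump = 75580 W.
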